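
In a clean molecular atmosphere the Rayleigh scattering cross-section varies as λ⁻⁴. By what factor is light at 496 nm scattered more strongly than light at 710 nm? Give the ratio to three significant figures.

Rayleigh scattering ∝ λ⁻⁴, so the ratio of coefficients is the inverse fourth power of the wavelength ratio.
σ(496)/σ(710) = (710/496)⁴ = (1.4315)⁴ = 4.199.

4.20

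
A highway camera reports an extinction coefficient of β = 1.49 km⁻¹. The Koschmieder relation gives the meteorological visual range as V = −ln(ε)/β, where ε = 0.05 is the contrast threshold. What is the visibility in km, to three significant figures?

2.01 km

V = −ln(0.05) / 1.49 = 2.996 / 1.49 = 2.0106 km.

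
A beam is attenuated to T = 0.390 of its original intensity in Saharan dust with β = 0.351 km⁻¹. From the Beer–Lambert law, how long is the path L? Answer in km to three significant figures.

2.68 km

Beer–Lambert: T = exp(−βL) ⇒ L = −ln(T)/β = −ln(0.390)/0.351 = 0.9416/0.351 = 2.683 km.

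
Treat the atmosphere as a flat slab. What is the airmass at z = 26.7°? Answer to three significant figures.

X = sec z = 1/cos 26.7° = 1/0.8934 = 1.1194.

1.12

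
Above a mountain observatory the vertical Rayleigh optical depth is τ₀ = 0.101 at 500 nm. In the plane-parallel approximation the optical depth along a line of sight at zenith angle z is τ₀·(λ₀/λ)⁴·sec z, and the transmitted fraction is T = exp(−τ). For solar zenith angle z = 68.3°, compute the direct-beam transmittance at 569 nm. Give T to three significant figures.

0.850

sec 68.3° = 2.7046.
τ = 0.101 × (500/569)⁴ × 2.7046 = 0.101 × 0.5963 × 2.7046 = 0.1629.
T = exp(−0.1629) = 0.8497.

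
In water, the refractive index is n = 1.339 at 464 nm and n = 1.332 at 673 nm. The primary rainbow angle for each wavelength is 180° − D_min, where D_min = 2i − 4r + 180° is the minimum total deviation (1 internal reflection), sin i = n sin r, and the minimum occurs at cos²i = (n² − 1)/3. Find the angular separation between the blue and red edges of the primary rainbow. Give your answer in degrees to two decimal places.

1.01°

At 464 nm (n = 1.339): cos²i = 0.26431 → i = 59.062°, r = 39.834°, D_min = 138.786°, rainbow angle = 41.214°.
At 673 nm (n = 1.332): cos²i = 0.25807 → i = 59.469°, r = 40.290°, D_min = 137.776°, rainbow angle = 42.224°.
Angular width = |41.214° − 42.224°| = 1.010°.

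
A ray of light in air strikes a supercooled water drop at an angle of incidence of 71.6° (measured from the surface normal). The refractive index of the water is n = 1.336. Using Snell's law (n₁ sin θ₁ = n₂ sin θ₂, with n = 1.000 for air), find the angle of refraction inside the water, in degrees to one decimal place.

45.3°

Snell: sin θ_r = sin θ_i / n = sin 71.6° / 1.336 = 0.9489 / 1.336 = 0.7102.
θ_r = arcsin(0.7102) = 45.25°.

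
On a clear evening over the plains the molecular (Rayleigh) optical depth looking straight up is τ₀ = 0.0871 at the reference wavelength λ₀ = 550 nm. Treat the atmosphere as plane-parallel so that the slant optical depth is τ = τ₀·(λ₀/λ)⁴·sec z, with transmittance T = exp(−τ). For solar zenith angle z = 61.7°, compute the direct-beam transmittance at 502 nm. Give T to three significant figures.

sec 61.7° = 2.1093.
τ = 0.0871 × (550/502)⁴ × 2.1093 = 0.0871 × 1.4409 × 2.1093 = 0.2647.
T = exp(−0.2647) = 0.7674.

0.767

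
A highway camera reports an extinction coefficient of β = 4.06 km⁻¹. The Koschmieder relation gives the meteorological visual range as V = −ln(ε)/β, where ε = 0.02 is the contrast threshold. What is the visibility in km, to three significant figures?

V = −ln(0.02) / 4.06 = 3.912 / 4.06 = 0.9636 km.

0.964 km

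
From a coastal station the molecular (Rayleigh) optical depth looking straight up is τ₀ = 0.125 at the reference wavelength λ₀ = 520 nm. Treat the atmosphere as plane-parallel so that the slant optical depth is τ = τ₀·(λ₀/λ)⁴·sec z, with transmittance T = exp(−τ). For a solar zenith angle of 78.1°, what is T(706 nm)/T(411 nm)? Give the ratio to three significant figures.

Airmass: sec 78.1° = 4.8496.
τ(706 nm) = 0.125 × (520/706)⁴ × 4.8496 = 0.125 × 0.2943 × 4.8496 = 0.1784.
τ(411 nm) = 0.125 × (520/411)⁴ × 4.8496 = 0.125 × 2.5624 × 4.8496 = 1.5533.
T(706)/T(411) = exp(τ_B − τ_A) = exp(1.3749) = 3.9547.

3.95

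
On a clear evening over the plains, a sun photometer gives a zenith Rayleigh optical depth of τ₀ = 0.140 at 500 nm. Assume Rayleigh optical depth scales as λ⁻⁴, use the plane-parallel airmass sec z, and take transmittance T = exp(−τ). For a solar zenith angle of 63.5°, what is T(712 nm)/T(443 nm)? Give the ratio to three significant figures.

Airmass: sec 63.5° = 2.2412.
τ(712 nm) = 0.140 × (500/712)⁴ × 2.2412 = 0.140 × 0.2432 × 2.2412 = 0.0763.
τ(443 nm) = 0.140 × (500/443)⁴ × 2.2412 = 0.140 × 1.6228 × 2.2412 = 0.5092.
T(712)/T(443) = exp(τ_B − τ_A) = exp(0.4329) = 1.5417.

1.54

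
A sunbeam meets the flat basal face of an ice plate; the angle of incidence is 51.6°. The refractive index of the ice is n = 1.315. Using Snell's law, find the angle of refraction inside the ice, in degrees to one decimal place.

Snell: sin θ_r = sin θ_i / n = sin 51.6° / 1.315 = 0.7837 / 1.315 = 0.5960.
θ_r = arcsin(0.5960) = 36.58°.

36.6°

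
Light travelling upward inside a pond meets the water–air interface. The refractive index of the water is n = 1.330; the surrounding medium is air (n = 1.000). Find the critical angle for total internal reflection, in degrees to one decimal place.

sin θ_c = n_air / n = 1.000 / 1.330 = 0.7519.
θ_c = arcsin(0.7519) = 48.75°.

48.8°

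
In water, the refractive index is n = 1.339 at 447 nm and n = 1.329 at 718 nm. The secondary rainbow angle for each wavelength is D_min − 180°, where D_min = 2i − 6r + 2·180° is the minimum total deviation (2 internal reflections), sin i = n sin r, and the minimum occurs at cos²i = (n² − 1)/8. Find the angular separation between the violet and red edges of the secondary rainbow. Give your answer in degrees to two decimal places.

2.61°

At 447 nm (n = 1.339): cos²i = 0.09912 → i = 71.650°, r = 45.141°, D_min = 232.451°, rainbow angle = 52.451°.
At 718 nm (n = 1.329): cos²i = 0.09578 → i = 71.972°, r = 45.685°, D_min = 229.837°, rainbow angle = 49.837°.
Angular width = |52.451° − 49.837°| = 2.614°.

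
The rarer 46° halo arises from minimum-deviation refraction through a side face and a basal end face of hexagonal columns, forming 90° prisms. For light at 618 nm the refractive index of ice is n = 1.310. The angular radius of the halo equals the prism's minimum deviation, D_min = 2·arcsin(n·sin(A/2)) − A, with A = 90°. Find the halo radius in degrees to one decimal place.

n·sin(A/2) = 1.310 × sin 45° = 1.310 × 0.7071 = 0.9263.
D_min = 2·arcsin(0.9263) − 90° = 2 × 67.867° − 90° = 45.733°.

45.7°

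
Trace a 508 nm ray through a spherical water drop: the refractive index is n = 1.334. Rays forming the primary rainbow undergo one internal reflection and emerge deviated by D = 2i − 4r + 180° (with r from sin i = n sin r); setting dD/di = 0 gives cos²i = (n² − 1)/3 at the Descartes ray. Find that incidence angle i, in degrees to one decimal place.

cos²i = (1.334² − 1)/3 = (1.77956 − 1)/3 = 0.25985.
cos i = 0.50976, so i = 59.352°.

59.4°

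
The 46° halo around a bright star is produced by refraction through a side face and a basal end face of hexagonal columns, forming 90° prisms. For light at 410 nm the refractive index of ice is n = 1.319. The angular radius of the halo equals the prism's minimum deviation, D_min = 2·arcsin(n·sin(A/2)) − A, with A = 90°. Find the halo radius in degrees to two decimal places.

n·sin(A/2) = 1.319 × sin 45° = 1.319 × 0.7071 = 0.9327.
D_min = 2·arcsin(0.9327) − 90° = 2 × 68.856° − 90° = 47.711°.

47.71°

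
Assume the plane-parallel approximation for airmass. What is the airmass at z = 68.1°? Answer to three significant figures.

2.68

X = sec z = 1/cos 68.1° = 1/0.3730 = 2.6811.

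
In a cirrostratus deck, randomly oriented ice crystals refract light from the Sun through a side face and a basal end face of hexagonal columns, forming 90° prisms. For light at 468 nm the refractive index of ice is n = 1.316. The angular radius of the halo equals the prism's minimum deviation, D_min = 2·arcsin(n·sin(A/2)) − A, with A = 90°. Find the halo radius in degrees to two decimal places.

47.04°

n·sin(A/2) = 1.316 × sin 45° = 1.316 × 0.7071 = 0.9306.
D_min = 2·arcsin(0.9306) − 90° = 2 × 68.521° − 90° = 47.042°.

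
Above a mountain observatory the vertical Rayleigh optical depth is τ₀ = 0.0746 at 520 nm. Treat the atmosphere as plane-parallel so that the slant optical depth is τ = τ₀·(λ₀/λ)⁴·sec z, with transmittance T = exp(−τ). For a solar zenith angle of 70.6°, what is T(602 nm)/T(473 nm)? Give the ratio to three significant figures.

Airmass: sec 70.6° = 3.0106.
τ(602 nm) = 0.0746 × (520/602)⁴ × 3.0106 = 0.0746 × 0.5567 × 3.0106 = 0.1250.
τ(473 nm) = 0.0746 × (520/473)⁴ × 3.0106 = 0.0746 × 1.4607 × 3.0106 = 0.3281.
T(602)/T(473) = exp(τ_B − τ_A) = exp(0.2030) = 1.2251.

1.23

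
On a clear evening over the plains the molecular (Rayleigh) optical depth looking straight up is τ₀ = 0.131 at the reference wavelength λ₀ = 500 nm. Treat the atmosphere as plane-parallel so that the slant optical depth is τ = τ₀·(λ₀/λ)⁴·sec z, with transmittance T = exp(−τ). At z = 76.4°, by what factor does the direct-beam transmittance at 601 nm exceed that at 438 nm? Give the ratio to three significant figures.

Airmass: sec 76.4° = 4.2527.
τ(601 nm) = 0.131 × (500/601)⁴ × 4.2527 = 0.131 × 0.4791 × 4.2527 = 0.2669.
τ(438 nm) = 0.131 × (500/438)⁴ × 4.2527 = 0.131 × 1.6982 × 4.2527 = 0.9461.
T(601)/T(438) = exp(τ_B − τ_A) = exp(0.6792) = 1.9723.

1.97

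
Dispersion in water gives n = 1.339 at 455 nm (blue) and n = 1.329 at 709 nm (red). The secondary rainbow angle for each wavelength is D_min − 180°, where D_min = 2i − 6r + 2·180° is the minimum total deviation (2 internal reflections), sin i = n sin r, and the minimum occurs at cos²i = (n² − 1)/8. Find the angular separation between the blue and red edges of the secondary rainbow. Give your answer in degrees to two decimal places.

2.61°

At 455 nm (n = 1.339): cos²i = 0.09912 → i = 71.650°, r = 45.141°, D_min = 232.451°, rainbow angle = 52.451°.
At 709 nm (n = 1.329): cos²i = 0.09578 → i = 71.972°, r = 45.685°, D_min = 229.837°, rainbow angle = 49.837°.
Angular width = |52.451° − 49.837°| = 2.614°.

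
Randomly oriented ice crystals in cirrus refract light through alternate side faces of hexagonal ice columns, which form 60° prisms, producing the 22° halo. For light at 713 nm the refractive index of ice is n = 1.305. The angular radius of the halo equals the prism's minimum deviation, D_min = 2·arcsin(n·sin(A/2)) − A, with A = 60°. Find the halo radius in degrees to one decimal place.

n·sin(A/2) = 1.305 × sin 30° = 1.305 × 0.5000 = 0.6525.
D_min = 2·arcsin(0.6525) − 60° = 2 × 40.730° − 60° = 21.461°.

21.5°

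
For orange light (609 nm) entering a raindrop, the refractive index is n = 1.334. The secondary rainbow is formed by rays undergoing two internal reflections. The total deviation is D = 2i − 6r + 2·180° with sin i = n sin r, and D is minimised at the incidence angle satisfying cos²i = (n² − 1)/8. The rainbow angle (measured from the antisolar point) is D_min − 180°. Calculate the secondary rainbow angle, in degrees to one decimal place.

cos²i = (1.77956 − 1)/8 = 0.09744; i = arccos(0.31216) = 71.810°.
sin r = sin 71.810°/1.334 = 0.71217; r = 45.411°.
D_min = 2·71.810° − 6·45.411° + 360° = 231.153°.
Rainbow angle = D_min − 180° = 51.153°.

51.2°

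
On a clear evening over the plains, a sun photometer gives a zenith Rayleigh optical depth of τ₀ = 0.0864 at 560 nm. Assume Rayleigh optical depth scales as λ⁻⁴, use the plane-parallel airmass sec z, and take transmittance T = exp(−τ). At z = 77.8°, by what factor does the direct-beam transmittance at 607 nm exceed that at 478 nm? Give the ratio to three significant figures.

1.61

Airmass: sec 77.8° = 4.7321.
τ(607 nm) = 0.0864 × (560/607)⁴ × 4.7321 = 0.0864 × 0.7244 × 4.7321 = 0.2962.
τ(478 nm) = 0.0864 × (560/478)⁴ × 4.7321 = 0.0864 × 1.8838 × 4.7321 = 0.7702.
T(607)/T(478) = exp(τ_B − τ_A) = exp(0.4740) = 1.6064.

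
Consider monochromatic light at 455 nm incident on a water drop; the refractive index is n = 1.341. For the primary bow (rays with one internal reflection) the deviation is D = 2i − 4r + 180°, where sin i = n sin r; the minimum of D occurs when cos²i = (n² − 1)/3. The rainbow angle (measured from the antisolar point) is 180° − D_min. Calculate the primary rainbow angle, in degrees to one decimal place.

cos²i = (1.79828 − 1)/3 = 0.26609; i = arccos(0.51584) = 58.946°.
sin r = sin 58.946°/1.341 = 0.63884; r = 39.705°.
D_min = 2·58.946° − 4·39.705° + 180° = 139.071°.
Rainbow angle = 180° − D_min = 40.929°.

40.9°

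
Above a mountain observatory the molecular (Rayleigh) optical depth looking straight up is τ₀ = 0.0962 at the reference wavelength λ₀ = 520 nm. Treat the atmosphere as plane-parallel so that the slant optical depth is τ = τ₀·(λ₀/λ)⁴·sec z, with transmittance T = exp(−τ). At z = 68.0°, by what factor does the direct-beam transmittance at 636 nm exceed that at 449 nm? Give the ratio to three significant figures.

1.42

Airmass: sec 68.0° = 2.6695.
τ(636 nm) = 0.0962 × (520/636)⁴ × 2.6695 = 0.0962 × 0.4469 × 2.6695 = 0.1148.
τ(449 nm) = 0.0962 × (520/449)⁴ × 2.6695 = 0.0962 × 1.7990 × 2.6695 = 0.4620.
T(636)/T(449) = exp(τ_B − τ_A) = exp(0.3472) = 1.4151.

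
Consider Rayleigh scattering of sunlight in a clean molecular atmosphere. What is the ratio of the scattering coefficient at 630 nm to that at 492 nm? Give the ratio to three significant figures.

Rayleigh scattering ∝ λ⁻⁴, so the ratio of coefficients is the inverse fourth power of the wavelength ratio.
σ(630)/σ(492) = (492/630)⁴ = (0.7810)⁴ = 0.372.

0.372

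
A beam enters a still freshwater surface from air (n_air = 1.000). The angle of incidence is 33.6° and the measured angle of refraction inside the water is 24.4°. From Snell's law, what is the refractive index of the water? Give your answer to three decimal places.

1.340

n = sin θ_i / sin θ_r = sin 33.6° / sin 24.4° = 0.5534 / 0.4131 = 1.3396.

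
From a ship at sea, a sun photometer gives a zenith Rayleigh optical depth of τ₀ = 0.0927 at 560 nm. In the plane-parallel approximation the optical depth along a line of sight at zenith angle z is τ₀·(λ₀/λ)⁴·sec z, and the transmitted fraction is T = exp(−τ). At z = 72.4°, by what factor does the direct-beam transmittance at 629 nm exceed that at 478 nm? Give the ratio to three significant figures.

Airmass: sec 72.4° = 3.3072.
τ(629 nm) = 0.0927 × (560/629)⁴ × 3.3072 = 0.0927 × 0.6283 × 3.3072 = 0.1926.
τ(478 nm) = 0.0927 × (560/478)⁴ × 3.3072 = 0.0927 × 1.8838 × 3.3072 = 0.5775.
T(629)/T(478) = exp(τ_B − τ_A) = exp(0.3849) = 1.4695.

1.47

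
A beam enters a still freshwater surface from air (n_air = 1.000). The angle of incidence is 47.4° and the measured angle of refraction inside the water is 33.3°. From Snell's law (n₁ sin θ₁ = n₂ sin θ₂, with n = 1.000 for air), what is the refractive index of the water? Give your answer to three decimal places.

n = sin θ_i / sin θ_r = sin 47.4° / sin 33.3° = 0.7361 / 0.5490 = 1.3407.

1.341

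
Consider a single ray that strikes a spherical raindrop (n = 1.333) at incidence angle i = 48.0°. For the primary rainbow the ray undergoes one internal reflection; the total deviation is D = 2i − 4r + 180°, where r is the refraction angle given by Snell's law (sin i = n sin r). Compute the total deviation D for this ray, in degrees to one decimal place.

sin r = sin 48.0° / 1.333 = 0.7431/1.333 = 0.5575; r = 33.88°.
D = 2·48.0° − 4·33.88° + 180° = 96.00° − 135.53° + 180° = 140.47°.

140.5°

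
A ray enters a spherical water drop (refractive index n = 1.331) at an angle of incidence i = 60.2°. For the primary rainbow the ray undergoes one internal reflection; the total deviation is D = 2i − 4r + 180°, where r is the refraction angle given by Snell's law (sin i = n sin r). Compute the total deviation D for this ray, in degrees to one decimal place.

137.6°

sin r = sin 60.2° / 1.331 = 0.8678/1.331 = 0.6520; r = 40.69°.
D = 2·60.2° − 4·40.69° + 180° = 120.40° − 162.76° + 180° = 137.64°.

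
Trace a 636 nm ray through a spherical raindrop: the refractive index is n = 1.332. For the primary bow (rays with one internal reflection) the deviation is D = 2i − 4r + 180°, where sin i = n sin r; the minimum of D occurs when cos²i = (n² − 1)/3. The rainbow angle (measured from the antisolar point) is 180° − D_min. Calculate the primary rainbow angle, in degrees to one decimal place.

42.2°

cos²i = (1.77422 − 1)/3 = 0.25807; i = arccos(0.50801) = 59.469°.
sin r = sin 59.469°/1.332 = 0.64666; r = 40.290°.
D_min = 2·59.469° − 4·40.290° + 180° = 137.776°.
Rainbow angle = 180° − D_min = 42.224°.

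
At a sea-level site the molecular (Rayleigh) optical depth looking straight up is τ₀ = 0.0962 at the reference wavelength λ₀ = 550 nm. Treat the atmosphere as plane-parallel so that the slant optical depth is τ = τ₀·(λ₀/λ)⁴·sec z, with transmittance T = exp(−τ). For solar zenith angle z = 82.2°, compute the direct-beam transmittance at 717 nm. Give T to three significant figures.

sec 82.2° = 7.3684.
τ = 0.0962 × (550/717)⁴ × 7.3684 = 0.0962 × 0.3462 × 7.3684 = 0.2454.
T = exp(−0.2454) = 0.7824.

0.782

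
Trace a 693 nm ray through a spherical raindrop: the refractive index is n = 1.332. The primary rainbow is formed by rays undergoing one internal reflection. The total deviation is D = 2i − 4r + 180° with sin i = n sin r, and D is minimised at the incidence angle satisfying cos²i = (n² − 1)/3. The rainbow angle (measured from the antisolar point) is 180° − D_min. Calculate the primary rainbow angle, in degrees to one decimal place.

42.2°

cos²i = (1.77422 − 1)/3 = 0.25807; i = arccos(0.50801) = 59.469°.
sin r = sin 59.469°/1.332 = 0.64666; r = 40.290°.
D_min = 2·59.469° − 4·40.290° + 180° = 137.776°.
Rainbow angle = 180° − D_min = 42.224°.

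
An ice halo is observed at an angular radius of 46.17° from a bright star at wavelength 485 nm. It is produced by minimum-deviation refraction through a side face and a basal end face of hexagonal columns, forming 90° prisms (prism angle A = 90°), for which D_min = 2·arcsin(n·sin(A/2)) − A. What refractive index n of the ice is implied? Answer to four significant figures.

1.312

Rearranging: n = sin((D_min + A)/2) / sin(A/2).
(D_min + A)/2 = (46.17° + 90°)/2 = 68.085°.
n = sin 68.085° / sin 45° = 0.9277 / 0.7071 = 1.3120.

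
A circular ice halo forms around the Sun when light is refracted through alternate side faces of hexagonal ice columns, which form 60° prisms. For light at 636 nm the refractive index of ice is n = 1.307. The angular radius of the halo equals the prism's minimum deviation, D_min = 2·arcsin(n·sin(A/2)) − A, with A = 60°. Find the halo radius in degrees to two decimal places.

21.61°

n·sin(A/2) = 1.307 × sin 30° = 1.307 × 0.5000 = 0.6535.
D_min = 2·arcsin(0.6535) − 60° = 2 × 40.806° − 60° = 21.612°.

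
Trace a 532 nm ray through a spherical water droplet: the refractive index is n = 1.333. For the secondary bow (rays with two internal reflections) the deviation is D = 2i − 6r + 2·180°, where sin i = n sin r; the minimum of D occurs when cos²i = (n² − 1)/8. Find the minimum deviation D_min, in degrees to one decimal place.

cos²i = (1.77689 − 1)/8 = 0.09711; i = arccos(0.31163) = 71.843°.
sin r = sin 71.843°/1.333 = 0.71283; r = 45.466°.
D_min = 2·71.843° − 6·45.466° + 360° = 230.891°.

230.9°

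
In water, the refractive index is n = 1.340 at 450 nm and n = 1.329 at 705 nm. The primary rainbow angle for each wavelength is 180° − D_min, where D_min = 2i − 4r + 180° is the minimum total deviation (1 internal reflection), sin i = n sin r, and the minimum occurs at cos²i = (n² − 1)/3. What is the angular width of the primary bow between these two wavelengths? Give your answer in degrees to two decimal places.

1.59°

At 450 nm (n = 1.340): cos²i = 0.26520 → i = 59.004°, r = 39.770°, D_min = 138.929°, rainbow angle = 41.071°.
At 705 nm (n = 1.329): cos²i = 0.25541 → i = 59.643°, r = 40.487°, D_min = 137.337°, rainbow angle = 42.663°.
Angular width = |41.071° − 42.663°| = 1.592°.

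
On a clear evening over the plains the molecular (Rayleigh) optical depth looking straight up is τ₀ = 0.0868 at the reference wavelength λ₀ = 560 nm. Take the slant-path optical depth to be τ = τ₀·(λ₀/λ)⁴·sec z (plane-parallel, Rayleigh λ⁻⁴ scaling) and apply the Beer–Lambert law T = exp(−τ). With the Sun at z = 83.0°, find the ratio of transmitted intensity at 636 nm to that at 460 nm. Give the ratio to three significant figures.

3.12

Airmass: sec 83.0° = 8.2055.
τ(636 nm) = 0.0868 × (560/636)⁴ × 8.2055 = 0.0868 × 0.6011 × 8.2055 = 0.4281.
τ(460 nm) = 0.0868 × (560/460)⁴ × 8.2055 = 0.0868 × 2.1964 × 8.2055 = 1.5644.
T(636)/T(460) = exp(τ_B − τ_A) = exp(1.1363) = 3.1152.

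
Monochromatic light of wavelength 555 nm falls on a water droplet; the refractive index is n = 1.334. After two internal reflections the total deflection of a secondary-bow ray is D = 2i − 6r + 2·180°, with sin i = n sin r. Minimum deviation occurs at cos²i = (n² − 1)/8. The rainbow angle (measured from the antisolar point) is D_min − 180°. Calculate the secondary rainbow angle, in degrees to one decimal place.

51.2°

cos²i = (1.77956 − 1)/8 = 0.09744; i = arccos(0.31216) = 71.810°.
sin r = sin 71.810°/1.334 = 0.71217; r = 45.411°.
D_min = 2·71.810° − 6·45.411° + 360° = 231.153°.
Rainbow angle = D_min − 180° = 51.153°.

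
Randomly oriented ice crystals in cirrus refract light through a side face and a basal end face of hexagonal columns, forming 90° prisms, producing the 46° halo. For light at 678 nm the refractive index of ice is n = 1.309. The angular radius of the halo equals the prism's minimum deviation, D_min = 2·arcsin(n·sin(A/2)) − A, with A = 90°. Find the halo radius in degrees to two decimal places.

n·sin(A/2) = 1.309 × sin 45° = 1.309 × 0.7071 = 0.9256.
D_min = 2·arcsin(0.9256) − 90° = 2 × 67.759° − 90° = 45.519°.

45.52°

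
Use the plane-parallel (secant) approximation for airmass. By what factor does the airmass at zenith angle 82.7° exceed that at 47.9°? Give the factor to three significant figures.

X(82.7°)/X(47.9°) = sec 82.7° / sec 47.9° = cos 47.9° / cos 82.7° = 0.6704/0.1271 = 5.2763.

5.28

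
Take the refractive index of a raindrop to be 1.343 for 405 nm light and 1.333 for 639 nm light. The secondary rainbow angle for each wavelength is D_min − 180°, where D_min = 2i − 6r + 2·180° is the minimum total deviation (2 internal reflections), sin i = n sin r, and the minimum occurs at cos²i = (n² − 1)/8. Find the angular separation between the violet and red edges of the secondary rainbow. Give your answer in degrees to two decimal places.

2.59°

At 405 nm (n = 1.343): cos²i = 0.10046 → i = 71.522°, r = 44.928°, D_min = 233.478°, rainbow angle = 53.478°.
At 639 nm (n = 1.333): cos²i = 0.09711 → i = 71.843°, r = 45.466°, D_min = 230.891°, rainbow angle = 50.891°.
Angular width = |53.478° − 50.891°| = 2.587°.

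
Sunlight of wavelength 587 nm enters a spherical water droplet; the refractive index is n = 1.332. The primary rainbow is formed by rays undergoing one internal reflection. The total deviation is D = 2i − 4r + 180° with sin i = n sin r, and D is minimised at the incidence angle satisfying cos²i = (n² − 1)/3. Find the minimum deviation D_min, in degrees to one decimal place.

cos²i = (1.77422 − 1)/3 = 0.25807; i = arccos(0.50801) = 59.469°.
sin r = sin 59.469°/1.332 = 0.64666; r = 40.290°.
D_min = 2·59.469° − 4·40.290° + 180° = 137.776°.

137.8°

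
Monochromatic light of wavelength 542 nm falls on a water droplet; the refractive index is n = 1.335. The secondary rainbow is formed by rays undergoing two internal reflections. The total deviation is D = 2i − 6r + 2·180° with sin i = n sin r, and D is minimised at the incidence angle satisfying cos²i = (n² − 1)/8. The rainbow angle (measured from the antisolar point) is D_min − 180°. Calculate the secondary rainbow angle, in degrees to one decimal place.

cos²i = (1.78222 − 1)/8 = 0.09778; i = arccos(0.31269) = 71.778°.
sin r = sin 71.778°/1.335 = 0.71150; r = 45.357°.
D_min = 2·71.778° − 6·45.357° + 360° = 231.414°.
Rainbow angle = D_min − 180° = 51.414°.

51.4°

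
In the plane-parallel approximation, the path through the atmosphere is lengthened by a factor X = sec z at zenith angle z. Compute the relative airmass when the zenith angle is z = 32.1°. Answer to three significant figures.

1.18

X = sec z = 1/cos 32.1° = 1/0.8471 = 1.1805.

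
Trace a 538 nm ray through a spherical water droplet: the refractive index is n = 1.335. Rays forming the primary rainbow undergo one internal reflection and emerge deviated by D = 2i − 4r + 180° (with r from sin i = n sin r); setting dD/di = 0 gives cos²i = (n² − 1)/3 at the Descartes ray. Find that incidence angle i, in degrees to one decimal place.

cos²i = (1.335² − 1)/3 = (1.78222 − 1)/3 = 0.26074.
cos i = 0.51063, so i = 59.294°.

59.3°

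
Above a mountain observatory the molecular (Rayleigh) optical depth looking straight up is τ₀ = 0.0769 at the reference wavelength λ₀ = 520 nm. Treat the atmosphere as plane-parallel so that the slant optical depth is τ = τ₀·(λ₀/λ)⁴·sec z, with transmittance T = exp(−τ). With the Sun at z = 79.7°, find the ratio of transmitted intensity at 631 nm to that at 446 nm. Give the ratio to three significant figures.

Airmass: sec 79.7° = 5.5928.
τ(631 nm) = 0.0769 × (520/631)⁴ × 5.5928 = 0.0769 × 0.4612 × 5.5928 = 0.1984.
τ(446 nm) = 0.0769 × (520/446)⁴ × 5.5928 = 0.0769 × 1.8479 × 5.5928 = 0.7947.
T(631)/T(446) = exp(τ_B − τ_A) = exp(0.5964) = 1.8155.

1.82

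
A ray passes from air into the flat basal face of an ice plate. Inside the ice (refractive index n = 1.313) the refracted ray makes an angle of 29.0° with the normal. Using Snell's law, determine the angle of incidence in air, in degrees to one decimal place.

Snell: sin θ_i = n · sin θ_r = 1.313 × sin 29.0° = 1.313 × 0.4848 = 0.6366.
θ_i = arcsin(0.6366) = 39.54°.

39.5°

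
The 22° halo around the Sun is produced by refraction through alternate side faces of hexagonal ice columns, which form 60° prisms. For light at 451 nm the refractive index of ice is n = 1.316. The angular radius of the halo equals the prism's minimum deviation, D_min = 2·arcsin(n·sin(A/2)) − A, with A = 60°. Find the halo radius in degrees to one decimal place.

22.3°

n·sin(A/2) = 1.316 × sin 30° = 1.316 × 0.5000 = 0.6580.
D_min = 2·arcsin(0.6580) − 60° = 2 × 41.148° − 60° = 22.295°.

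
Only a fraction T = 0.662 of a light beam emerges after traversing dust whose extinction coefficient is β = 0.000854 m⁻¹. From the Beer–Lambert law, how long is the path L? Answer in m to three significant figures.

Beer–Lambert: T = exp(−βL) ⇒ L = −ln(T)/β = −ln(0.662)/0.000854 = 0.4125/0.000854 = 483 m.

483 m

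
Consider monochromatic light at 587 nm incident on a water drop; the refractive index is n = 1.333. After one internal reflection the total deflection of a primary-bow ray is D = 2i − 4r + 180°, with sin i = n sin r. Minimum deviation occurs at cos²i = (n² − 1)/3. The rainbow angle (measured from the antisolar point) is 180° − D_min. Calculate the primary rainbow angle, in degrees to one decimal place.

cos²i = (1.77689 − 1)/3 = 0.25896; i = arccos(0.50888) = 59.410°.
sin r = sin 59.410°/1.333 = 0.64579; r = 40.225°.
D_min = 2·59.410° − 4·40.225° + 180° = 137.922°.
Rainbow angle = 180° − D_min = 42.078°.

42.1°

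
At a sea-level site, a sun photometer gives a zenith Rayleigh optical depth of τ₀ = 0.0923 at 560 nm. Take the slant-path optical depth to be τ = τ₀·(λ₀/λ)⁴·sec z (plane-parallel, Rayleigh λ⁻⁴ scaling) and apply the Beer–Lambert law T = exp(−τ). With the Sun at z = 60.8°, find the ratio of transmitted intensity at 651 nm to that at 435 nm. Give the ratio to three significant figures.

1.52

Airmass: sec 60.8° = 2.0498.
τ(651 nm) = 0.0923 × (560/651)⁴ × 2.0498 = 0.0923 × 0.5476 × 2.0498 = 0.1036.
τ(435 nm) = 0.0923 × (560/435)⁴ × 2.0498 = 0.0923 × 2.7466 × 2.0498 = 0.5196.
T(651)/T(435) = exp(τ_B − τ_A) = exp(0.4160) = 1.5160.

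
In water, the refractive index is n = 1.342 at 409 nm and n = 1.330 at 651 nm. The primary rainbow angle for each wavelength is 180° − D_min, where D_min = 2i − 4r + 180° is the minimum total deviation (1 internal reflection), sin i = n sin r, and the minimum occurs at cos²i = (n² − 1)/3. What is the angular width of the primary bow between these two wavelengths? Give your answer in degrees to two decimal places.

At 409 nm (n = 1.342): cos²i = 0.26699 → i = 58.888°, r = 39.641°, D_min = 139.213°, rainbow angle = 40.787°.
At 651 nm (n = 1.330): cos²i = 0.25630 → i = 59.585°, r = 40.422°, D_min = 137.484°, rainbow angle = 42.516°.
Angular width = |40.787° − 42.516°| = 1.729°.

1.73°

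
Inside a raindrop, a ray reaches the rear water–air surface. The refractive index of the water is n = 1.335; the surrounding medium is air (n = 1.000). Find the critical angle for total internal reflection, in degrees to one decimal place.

sin θ_c = n_air / n = 1.000 / 1.335 = 0.7491.
θ_c = arcsin(0.7491) = 48.51°.

48.5°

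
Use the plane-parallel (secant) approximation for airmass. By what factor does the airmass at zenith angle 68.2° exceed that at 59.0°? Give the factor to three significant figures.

1.39

X(68.2°)/X(59.0°) = sec 68.2° / sec 59.0° = cos 59.0° / cos 68.2° = 0.5150/0.3714 = 1.3869.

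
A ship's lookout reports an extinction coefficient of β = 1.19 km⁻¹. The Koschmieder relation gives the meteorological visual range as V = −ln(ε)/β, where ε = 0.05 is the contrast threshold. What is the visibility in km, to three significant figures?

2.52 km

V = −ln(0.05) / 1.19 = 2.996 / 1.19 = 2.5174 km.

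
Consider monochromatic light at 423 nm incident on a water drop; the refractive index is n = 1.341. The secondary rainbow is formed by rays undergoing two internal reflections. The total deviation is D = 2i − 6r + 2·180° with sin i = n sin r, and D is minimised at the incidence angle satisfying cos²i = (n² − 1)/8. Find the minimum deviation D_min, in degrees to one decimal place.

233.0°

cos²i = (1.79828 − 1)/8 = 0.09979; i = arccos(0.31589) = 71.586°.
sin r = sin 71.586°/1.341 = 0.70753; r = 45.034°.
D_min = 2·71.586° − 6·45.034° + 360° = 232.966°.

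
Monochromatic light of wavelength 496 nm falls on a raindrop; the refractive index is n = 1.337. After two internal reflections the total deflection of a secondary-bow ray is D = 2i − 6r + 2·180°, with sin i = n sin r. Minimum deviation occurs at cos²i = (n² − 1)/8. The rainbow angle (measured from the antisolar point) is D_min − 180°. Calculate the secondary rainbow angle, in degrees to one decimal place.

51.9°

cos²i = (1.78757 − 1)/8 = 0.09845; i = arccos(0.31376) = 71.714°.
sin r = sin 71.714°/1.337 = 0.71017; r = 45.249°.
D_min = 2·71.714° − 6·45.249° + 360° = 231.934°.
Rainbow angle = D_min − 180° = 51.934°.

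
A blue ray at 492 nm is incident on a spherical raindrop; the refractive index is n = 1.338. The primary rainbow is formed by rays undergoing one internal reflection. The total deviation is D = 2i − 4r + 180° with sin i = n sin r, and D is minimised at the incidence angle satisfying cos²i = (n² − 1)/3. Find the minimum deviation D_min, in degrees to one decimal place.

cos²i = (1.79024 − 1)/3 = 0.26341; i = arccos(0.51324) = 59.120°.
sin r = sin 59.120°/1.338 = 0.64144; r = 39.899°.
D_min = 2·59.120° − 4·39.899° + 180° = 138.643°.

138.6°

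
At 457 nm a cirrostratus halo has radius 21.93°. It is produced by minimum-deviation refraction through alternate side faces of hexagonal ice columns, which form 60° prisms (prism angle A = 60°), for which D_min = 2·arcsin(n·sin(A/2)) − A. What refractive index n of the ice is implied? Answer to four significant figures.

1.311

Rearranging: n = sin((D_min + A)/2) / sin(A/2).
(D_min + A)/2 = (21.93° + 60°)/2 = 40.965°.
n = sin 40.965° / sin 30° = 0.6556 / 0.5000 = 1.3112.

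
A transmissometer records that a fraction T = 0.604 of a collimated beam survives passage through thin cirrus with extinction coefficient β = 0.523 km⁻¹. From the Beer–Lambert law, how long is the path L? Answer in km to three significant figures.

0.964 km

Beer–Lambert: T = exp(−βL) ⇒ L = −ln(T)/β = −ln(0.604)/0.523 = 0.5042/0.523 = 0.964 km.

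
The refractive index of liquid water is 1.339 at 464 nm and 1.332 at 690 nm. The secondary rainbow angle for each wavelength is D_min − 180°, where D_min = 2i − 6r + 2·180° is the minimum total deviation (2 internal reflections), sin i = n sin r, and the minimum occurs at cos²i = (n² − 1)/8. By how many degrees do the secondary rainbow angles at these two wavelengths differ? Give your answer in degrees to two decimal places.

At 464 nm (n = 1.339): cos²i = 0.09912 → i = 71.650°, r = 45.141°, D_min = 232.451°, rainbow angle = 52.451°.
At 690 nm (n = 1.332): cos²i = 0.09678 → i = 71.875°, r = 45.520°, D_min = 230.628°, rainbow angle = 50.628°.
Angular width = |52.451° − 50.628°| = 1.823°.

1.82°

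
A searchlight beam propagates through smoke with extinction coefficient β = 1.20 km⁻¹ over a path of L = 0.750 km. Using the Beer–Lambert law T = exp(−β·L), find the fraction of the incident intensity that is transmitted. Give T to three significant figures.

0.407

τ = β·L = 1.20 × 0.750 = 0.9000.
T = exp(−0.9000) = 0.4066.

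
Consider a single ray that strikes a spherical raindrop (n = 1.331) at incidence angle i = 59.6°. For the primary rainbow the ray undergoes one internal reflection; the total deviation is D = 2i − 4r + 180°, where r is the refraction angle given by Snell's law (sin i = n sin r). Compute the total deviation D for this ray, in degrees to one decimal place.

sin r = sin 59.6° / 1.331 = 0.8625/1.331 = 0.6480; r = 40.39°.
D = 2·59.6° − 4·40.39° + 180° = 119.20° − 161.57° + 180° = 137.63°.

137.6°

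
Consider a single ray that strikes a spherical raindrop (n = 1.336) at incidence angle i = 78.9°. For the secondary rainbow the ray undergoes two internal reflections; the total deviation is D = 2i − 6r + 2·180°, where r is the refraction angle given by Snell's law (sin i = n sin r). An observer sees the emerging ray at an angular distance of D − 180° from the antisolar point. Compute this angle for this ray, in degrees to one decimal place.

54.2°

sin r = sin 78.9° / 1.336 = 0.9813/1.336 = 0.7345; r = 47.27°.
D = 2·78.9° − 6·47.27° + 2·180° = 157.80° − 283.59° + 360° = 234.21°.
Angle from antisolar point = D − 180° = 54.21°.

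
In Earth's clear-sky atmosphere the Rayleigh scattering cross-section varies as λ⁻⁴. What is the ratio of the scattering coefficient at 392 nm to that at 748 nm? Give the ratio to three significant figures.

Rayleigh scattering ∝ λ⁻⁴, so the ratio of coefficients is the inverse fourth power of the wavelength ratio.
σ(392)/σ(748) = (748/392)⁴ = (1.9082)⁴ = 13.26.

13.3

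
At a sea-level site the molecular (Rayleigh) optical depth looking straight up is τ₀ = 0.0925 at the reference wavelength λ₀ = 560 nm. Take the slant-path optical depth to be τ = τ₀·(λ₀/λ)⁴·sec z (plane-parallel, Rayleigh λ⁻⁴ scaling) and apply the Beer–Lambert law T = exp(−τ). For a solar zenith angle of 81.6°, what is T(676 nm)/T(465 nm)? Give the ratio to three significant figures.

2.81

Airmass: sec 81.6° = 6.8454.
τ(676 nm) = 0.0925 × (560/676)⁴ × 6.8454 = 0.0925 × 0.4709 × 6.8454 = 0.2982.
τ(465 nm) = 0.0925 × (560/465)⁴ × 6.8454 = 0.0925 × 2.1035 × 6.8454 = 1.3319.
T(676)/T(465) = exp(τ_B − τ_A) = exp(1.0337) = 2.8115.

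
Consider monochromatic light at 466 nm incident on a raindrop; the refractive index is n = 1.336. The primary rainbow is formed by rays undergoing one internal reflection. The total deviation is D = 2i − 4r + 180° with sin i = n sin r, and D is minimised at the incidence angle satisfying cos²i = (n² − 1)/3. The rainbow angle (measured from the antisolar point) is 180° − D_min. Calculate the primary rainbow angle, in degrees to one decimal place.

41.6°

cos²i = (1.78490 − 1)/3 = 0.26163; i = arccos(0.51150) = 59.236°.
sin r = sin 59.236°/1.336 = 0.64318; r = 40.029°.
D_min = 2·59.236° − 4·40.029° + 180° = 138.356°.
Rainbow angle = 180° − D_min = 41.644°.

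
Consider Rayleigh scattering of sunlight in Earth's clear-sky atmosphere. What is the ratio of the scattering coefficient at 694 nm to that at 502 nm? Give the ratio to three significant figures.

0.274

Rayleigh scattering ∝ λ⁻⁴, so the ratio of coefficients is the inverse fourth power of the wavelength ratio.
σ(694)/σ(502) = (502/694)⁴ = (0.7233)⁴ = 0.2738.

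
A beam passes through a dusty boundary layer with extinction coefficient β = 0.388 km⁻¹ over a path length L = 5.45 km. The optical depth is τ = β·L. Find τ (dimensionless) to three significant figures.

τ = β·L = 0.388 × 5.45 = 2.1146.

2.11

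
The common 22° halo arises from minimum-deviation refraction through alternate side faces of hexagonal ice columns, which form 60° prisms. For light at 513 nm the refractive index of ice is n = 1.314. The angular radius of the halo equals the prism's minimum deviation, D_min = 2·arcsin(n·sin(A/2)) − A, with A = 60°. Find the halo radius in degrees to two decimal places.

n·sin(A/2) = 1.314 × sin 30° = 1.314 × 0.5000 = 0.6570.
D_min = 2·arcsin(0.6570) − 60° = 2 × 41.071° − 60° = 22.143°.

22.14°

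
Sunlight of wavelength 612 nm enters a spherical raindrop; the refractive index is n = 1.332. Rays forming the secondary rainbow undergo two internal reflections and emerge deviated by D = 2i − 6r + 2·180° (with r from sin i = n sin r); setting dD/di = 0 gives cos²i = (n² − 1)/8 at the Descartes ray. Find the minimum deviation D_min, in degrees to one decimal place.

230.6°

cos²i = (1.77422 − 1)/8 = 0.09678; i = arccos(0.31109) = 71.875°.
sin r = sin 71.875°/1.332 = 0.71350; r = 45.520°.
D_min = 2·71.875° − 6·45.520° + 360° = 230.628°.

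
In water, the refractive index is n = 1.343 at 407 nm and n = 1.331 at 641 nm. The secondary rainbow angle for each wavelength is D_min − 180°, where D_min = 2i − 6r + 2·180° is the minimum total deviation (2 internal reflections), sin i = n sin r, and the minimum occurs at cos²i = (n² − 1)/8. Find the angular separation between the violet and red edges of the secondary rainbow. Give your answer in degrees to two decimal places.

3.11°

At 407 nm (n = 1.343): cos²i = 0.10046 → i = 71.522°, r = 44.928°, D_min = 233.478°, rainbow angle = 53.478°.
At 641 nm (n = 1.331): cos²i = 0.09645 → i = 71.907°, r = 45.575°, D_min = 230.365°, rainbow angle = 50.365°.
Angular width = |53.478° − 50.365°| = 3.113°.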